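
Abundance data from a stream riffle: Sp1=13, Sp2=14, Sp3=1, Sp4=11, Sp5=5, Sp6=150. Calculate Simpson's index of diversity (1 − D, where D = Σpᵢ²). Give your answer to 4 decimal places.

0.3886

Total N = 13+14+1+11+5+150 = 194, so the proportions are 0.06701, 0.072165, 0.005155, 0.056701, 0.025773, 0.773196 (working shown to 6 dp, full precision carried).
D = 0.06701² + 0.072165² + 0.005155² + 0.056701² + 0.025773² + 0.773196² = 0.004490 + 0.005208 + 0.000027 + 0.003215 + 0.000664 + 0.597832 = 0.611436.
So 1 − D = 0.388564, i.e. 0.3886 to 4 decimal places.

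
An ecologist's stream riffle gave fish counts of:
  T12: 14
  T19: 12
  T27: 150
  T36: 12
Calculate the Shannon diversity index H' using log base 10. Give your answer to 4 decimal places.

Total N = 14+12+150+12 = 188, so the proportions are 0.074468, 0.06383, 0.797872, 0.06383 (working shown to 6 dp, full precision carried).
Each pᵢ log₁₀ pᵢ term: 0.074468×(-1.128030)=-0.084002, 0.06383×(-1.194977)=-0.076275, 0.797872×(-0.098067)=-0.078245, 0.06383×(-1.194977)=-0.076275.
Sum = -0.314797, so H' = 0.3148.

0.3148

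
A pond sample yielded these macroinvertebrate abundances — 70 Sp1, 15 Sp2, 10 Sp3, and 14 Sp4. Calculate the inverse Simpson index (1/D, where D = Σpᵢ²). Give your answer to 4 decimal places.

2.1917

Total N = 70+15+10+14 = 109, so the proportions are 0.6422018, 0.1376147, 0.0917431, 0.1284404 (working shown to 7 dp, full precision carried).
D = 0.6422018² + 0.1376147² + 0.0917431² + 0.1284404² = 0.4124232 + 0.0189378 + 0.0084168 + 0.0164969 = 0.4562747.
So 1/D = 2.191662, i.e. 2.1917 to 4 decimal places.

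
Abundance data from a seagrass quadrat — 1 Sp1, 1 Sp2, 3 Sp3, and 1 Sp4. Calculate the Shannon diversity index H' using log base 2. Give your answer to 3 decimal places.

Total N = 1+1+3+1 = 6, so the proportions are 0.16667, 0.16667, 0.5, 0.16667 (working shown to 5 dp, full precision carried).
Each pᵢ log₂ pᵢ term: 0.16667×(-2.58496)=-0.43083, 0.16667×(-2.58496)=-0.43083, 0.5×(-1.00000)=-0.50000, 0.16667×(-2.58496)=-0.43083.
Sum = -1.79248, so H' = 1.792.

1.792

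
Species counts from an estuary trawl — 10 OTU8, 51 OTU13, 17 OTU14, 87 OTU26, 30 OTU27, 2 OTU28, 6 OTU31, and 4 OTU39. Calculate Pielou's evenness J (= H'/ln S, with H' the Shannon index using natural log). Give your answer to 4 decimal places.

Total N = 10+51+17+87+30+2+6+4 = 207, so the proportions are 0.048309, 0.246377, 0.082126, 0.42029, 0.144928, 0.009662, 0.028986, 0.019324 (working shown to 6 dp, full precision carried).
H' = −Σ pᵢ ln pᵢ = −((-0.146383) + (-0.345148) + (-0.205273) + (-0.364312) + (-0.279931) + (-0.044827) + (-0.102637) + (-0.076259)) = 1.564769.
With S = 8 species, ln S = 2.079442, so J = 1.564769/2.079442 = 0.752495, i.e. 0.7525 to 4 decimal places.

0.7525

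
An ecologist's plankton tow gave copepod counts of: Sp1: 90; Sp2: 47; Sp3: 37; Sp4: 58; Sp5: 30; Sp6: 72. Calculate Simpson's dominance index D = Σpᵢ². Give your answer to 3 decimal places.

Total N = 90+47+37+58+30+72 = 334, so the proportions are 0.26946, 0.14072, 0.11078, 0.17365, 0.08982, 0.21557 (working shown to 5 dp, full precision carried).
D = 0.26946² + 0.14072² + 0.11078² + 0.17365² + 0.08982² + 0.21557² = 0.07261 + 0.01980 + 0.01227 + 0.03016 + 0.00807 + 0.04647 = 0.18938.
To 3 decimal places, D = 0.189.

0.189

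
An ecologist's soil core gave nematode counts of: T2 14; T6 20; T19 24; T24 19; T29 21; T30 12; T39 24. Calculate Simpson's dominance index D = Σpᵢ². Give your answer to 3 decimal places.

Total N = 14+20+24+19+21+12+24 = 134, so the proportions are 0.10448, 0.14925, 0.1791, 0.14179, 0.15672, 0.08955, 0.1791 (working shown to 5 dp, full precision carried).
D = 0.10448² + 0.14925² + 0.1791² + 0.14179² + 0.15672² + 0.08955² + 0.1791² = 0.01092 + 0.02228 + 0.03208 + 0.02010 + 0.02456 + 0.00802 + 0.03208 = 0.15003.
To 3 decimal places, D = 0.150.

0.150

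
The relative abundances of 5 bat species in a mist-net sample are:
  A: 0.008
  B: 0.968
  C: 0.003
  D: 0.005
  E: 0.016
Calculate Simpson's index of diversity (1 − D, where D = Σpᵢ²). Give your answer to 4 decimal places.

D = 0.008² + 0.968² + 0.003² + 0.005² + 0.016² = 0.000064 + 0.937024 + 0.000009 + 0.000025 + 0.000256 = 0.937378 (working shown to 6 dp, full precision carried).
So 1 − D = 0.062622, i.e. 0.0626 to 4 decimal places.

0.0626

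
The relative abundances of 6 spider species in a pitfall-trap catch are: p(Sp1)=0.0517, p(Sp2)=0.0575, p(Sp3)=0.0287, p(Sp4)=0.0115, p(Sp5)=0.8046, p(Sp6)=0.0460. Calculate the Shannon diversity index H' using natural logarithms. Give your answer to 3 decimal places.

Each pᵢ ln pᵢ term (working shown to 5 dp, full precision carried): 0.0517×(-2.96230)=-0.15315, 0.0575×(-2.85597)=-0.16422, 0.0287×(-3.55086)=-0.10191, 0.0115×(-4.46541)=-0.05135, 0.8046×(-0.21741)=-0.17493, 0.046×(-3.07911)=-0.14164.
Sum = -0.78720, so H' = 0.787.

0.787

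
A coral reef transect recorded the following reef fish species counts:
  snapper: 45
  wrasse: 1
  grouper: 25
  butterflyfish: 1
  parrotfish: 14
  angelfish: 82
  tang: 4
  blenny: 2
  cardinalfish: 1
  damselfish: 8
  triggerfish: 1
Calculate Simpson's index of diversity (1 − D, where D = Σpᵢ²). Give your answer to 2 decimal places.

Total N = 45+1+25+1+14+82+4+2+1+8+1 = 184, so the proportions are 0.2446, 0.0054, 0.1359, 0.0054, 0.0761, 0.4457, 0.0217, 0.0109, 0.0054, 0.0435, 0.0054 (working shown to 4 dp, full precision carried).
D = 0.2446² + 0.0054² + 0.1359² + 0.0054² + 0.0761² + 0.4457² + 0.0217² + 0.0109² + 0.0054² + 0.0435² + 0.0054² = 0.0598 + 0.0000 + 0.0185 + 0.0000 + 0.0058 + 0.1986 + 0.0005 + 0.0001 + 0.0000 + 0.0019 + 0.0000 = 0.2853.
So 1 − D = 0.7147, i.e. 0.71 to 2 decimal places.

0.71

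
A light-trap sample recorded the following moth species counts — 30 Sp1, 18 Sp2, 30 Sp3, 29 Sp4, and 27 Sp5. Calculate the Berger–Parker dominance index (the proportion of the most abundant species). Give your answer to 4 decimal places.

Total N = 30+18+30+29+27 = 134, so the proportions are 0.223881, 0.134328, 0.223881, 0.216418, 0.201493 (working shown to 6 dp, full precision carried).
The largest proportion is 0.223881, i.e. d = 0.2239 to 4 decimal places.

0.2239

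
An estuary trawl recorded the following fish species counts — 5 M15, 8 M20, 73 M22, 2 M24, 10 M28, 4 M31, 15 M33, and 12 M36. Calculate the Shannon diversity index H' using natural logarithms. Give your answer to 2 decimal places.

1.46

Total N = 5+8+73+2+10+4+15+12 = 129, so the proportions are 0.0388, 0.062, 0.5659, 0.0155, 0.0775, 0.031, 0.1163, 0.093 (working shown to 4 dp, full precision carried).
Each pᵢ ln pᵢ term: 0.0388×(-3.2504)=-0.1260, 0.062×(-2.7804)=-0.1724, 0.5659×(-0.5694)=-0.3222, 0.0155×(-4.1667)=-0.0646, 0.0775×(-2.5572)=-0.1982, 0.031×(-3.4735)=-0.1077, 0.1163×(-2.1518)=-0.2502, 0.093×(-2.3749)=-0.2209.
Sum = -1.4623, so H' = 1.46.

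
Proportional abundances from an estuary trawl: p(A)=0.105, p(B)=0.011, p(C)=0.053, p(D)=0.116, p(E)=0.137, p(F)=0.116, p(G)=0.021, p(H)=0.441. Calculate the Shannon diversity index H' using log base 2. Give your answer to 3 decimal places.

2.389

Each pᵢ log₂ pᵢ term (working shown to 5 dp, full precision carried): 0.105×(-3.25154)=-0.34141, 0.011×(-6.50635)=-0.07157, 0.053×(-4.23786)=-0.22461, 0.116×(-3.10780)=-0.36051, 0.137×(-2.86775)=-0.39288, 0.116×(-3.10780)=-0.36051, 0.021×(-5.57347)=-0.11704, 0.441×(-1.18115)=-0.52089.
Sum = -2.38941, so H' = 2.389.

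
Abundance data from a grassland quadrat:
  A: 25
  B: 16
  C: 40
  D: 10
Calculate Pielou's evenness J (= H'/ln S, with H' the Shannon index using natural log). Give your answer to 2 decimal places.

0.91

Total N = 25+16+40+10 = 91, so the proportions are 0.2747, 0.1758, 0.4396, 0.1099 (working shown to 4 dp, full precision carried).
H' = −Σ pᵢ ln pᵢ = −((-0.3549) + (-0.3056) + (-0.3613) + (-0.2427)) = 1.2645.
With S = 4 species, ln S = 1.3863, so J = 1.2645/1.3863 = 0.9122, i.e. 0.91 to 2 decimal places.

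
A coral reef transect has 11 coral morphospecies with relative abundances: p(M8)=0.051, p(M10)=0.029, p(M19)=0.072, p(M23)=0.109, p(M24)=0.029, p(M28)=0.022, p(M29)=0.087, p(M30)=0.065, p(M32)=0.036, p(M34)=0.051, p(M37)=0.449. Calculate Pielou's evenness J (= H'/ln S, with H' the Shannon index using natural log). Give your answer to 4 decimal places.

H' = −Σ pᵢ ln pᵢ = −((-0.151772) + (-0.102673) + (-0.189438) + (-0.241588) + (-0.102673) + (-0.083968) + (-0.212441) + (-0.177669) + (-0.119673) + (-0.151772) + (-0.359529)) = 1.893197 (working shown to 6 dp, full precision carried).
With S = 11 species, ln S = 2.397895, so J = 1.893197/2.397895 = 0.789524, i.e. 0.7895 to 4 decimal places.

0.7895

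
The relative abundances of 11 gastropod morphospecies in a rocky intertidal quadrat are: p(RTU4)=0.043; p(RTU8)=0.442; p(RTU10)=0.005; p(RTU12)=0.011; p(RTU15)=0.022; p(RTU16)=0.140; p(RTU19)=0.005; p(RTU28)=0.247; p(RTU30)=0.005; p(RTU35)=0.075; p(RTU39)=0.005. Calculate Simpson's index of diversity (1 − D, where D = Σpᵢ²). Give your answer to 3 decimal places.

D = 0.043² + 0.442² + 0.005² + 0.011² + 0.022² + 0.14² + 0.005² + 0.247² + 0.005² + 0.075² + 0.005² = 0.00185 + 0.19536 + 0.00003 + 0.00012 + 0.00048 + 0.01960 + 0.00003 + 0.06101 + 0.00003 + 0.00562 + 0.00003 = 0.28415 (working shown to 5 dp, full precision carried).
So 1 − D = 0.71585, i.e. 0.716 to 3 decimal places.

0.716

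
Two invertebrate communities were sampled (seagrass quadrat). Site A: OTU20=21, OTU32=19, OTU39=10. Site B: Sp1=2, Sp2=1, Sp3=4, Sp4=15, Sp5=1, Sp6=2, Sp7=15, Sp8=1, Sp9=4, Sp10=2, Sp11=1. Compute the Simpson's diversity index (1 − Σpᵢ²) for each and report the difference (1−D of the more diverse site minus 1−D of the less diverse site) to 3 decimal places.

Site A: N=50, proportions 0.42, 0.38, 0.2, giving 1−D = 0.63920 (working shown to 5 dp, full precision carried).
Site B: N=48, proportions 0.04167, 0.02083, 0.08333, 0.3125, 0.02083, 0.04167, 0.3125, 0.02083, 0.08333, 0.04167, 0.02083, giving 1−D = 0.78385.
Difference = |0.63920 − 0.78385| = 0.14465, i.e. 0.145 to 3 decimal places.

0.145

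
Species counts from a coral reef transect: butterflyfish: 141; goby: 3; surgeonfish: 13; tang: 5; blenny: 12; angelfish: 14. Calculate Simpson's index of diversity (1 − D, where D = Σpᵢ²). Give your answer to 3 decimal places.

Total N = 141+3+13+5+12+14 = 188, so the proportions are 0.75, 0.01596, 0.06915, 0.0266, 0.06383, 0.07447 (working shown to 5 dp, full precision carried).
D = 0.75² + 0.01596² + 0.06915² + 0.0266² + 0.06383² + 0.07447² = 0.56250 + 0.00025 + 0.00478 + 0.00071 + 0.00407 + 0.00555 = 0.57786.
So 1 − D = 0.42214, i.e. 0.422 to 3 decimal places.

0.422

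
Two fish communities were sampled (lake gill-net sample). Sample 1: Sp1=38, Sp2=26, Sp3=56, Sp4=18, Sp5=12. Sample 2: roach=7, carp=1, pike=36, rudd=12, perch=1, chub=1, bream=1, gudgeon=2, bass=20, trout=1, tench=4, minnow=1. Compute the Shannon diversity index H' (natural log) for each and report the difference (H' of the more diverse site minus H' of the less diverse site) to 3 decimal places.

Sample 1: N=150, proportions 0.25333, 0.17333, 0.37333, 0.12, 0.08, giving H' = 1.47594 (working shown to 5 dp, full precision carried).
Sample 2: N=87, proportions 0.08046, 0.01149, 0.41379, 0.13793, 0.01149, 0.01149, 0.01149, 0.02299, 0.22989, 0.01149, 0.04598, 0.01149, giving H' = 1.71541.
Difference = |1.47594 − 1.71541| = 0.23947, i.e. 0.239 to 3 decimal places.

0.239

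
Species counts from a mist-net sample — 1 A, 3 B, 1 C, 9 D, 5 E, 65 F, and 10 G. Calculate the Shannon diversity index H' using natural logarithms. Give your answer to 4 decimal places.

Total N = 1+3+1+9+5+65+10 = 94, so the proportions are 0.010638, 0.031915, 0.010638, 0.095745, 0.053191, 0.691489, 0.106383 (working shown to 6 dp, full precision carried).
Each pᵢ ln pᵢ term: 0.010638×(-4.543295)=-0.048333, 0.031915×(-3.444682)=-0.109937, 0.010638×(-4.543295)=-0.048333, 0.095745×(-2.346070)=-0.224624, 0.053191×(-2.933857)=-0.156056, 0.691489×(-0.368908)=-0.255096, 0.106383×(-2.240710)=-0.238373.
Sum = -1.080751, so H' = 1.0808.

1.0808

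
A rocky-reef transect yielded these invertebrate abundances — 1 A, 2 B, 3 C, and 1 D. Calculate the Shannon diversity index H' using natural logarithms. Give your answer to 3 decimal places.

1.277

Total N = 1+2+3+1 = 7, so the proportions are 0.14286, 0.28571, 0.42857, 0.14286 (working shown to 5 dp, full precision carried).
Each pᵢ ln pᵢ term: 0.14286×(-1.94591)=-0.27799, 0.28571×(-1.25276)=-0.35793, 0.42857×(-0.84730)=-0.36313, 0.14286×(-1.94591)=-0.27799.
Sum = -1.27703, so H' = 1.277.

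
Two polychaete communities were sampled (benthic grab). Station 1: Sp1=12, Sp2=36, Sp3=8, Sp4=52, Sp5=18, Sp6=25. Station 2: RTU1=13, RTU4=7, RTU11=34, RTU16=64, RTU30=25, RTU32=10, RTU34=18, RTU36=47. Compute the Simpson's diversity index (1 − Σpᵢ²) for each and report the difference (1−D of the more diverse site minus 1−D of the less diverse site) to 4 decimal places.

0.0425

Station 1: N=151, proportions 0.0794702, 0.2384106, 0.0529801, 0.3443709, 0.1192053, 0.1655629, giving 1−D = 0.7738257 (working shown to 7 dp, full precision carried).
Station 2: N=218, proportions 0.059633, 0.0321101, 0.1559633, 0.293578, 0.1146789, 0.0458716, 0.0825688, 0.2155963, giving 1−D = 0.8163454.
Difference = |0.7738257 − 0.8163454| = 0.0425197, i.e. 0.0425 to 4 decimal places.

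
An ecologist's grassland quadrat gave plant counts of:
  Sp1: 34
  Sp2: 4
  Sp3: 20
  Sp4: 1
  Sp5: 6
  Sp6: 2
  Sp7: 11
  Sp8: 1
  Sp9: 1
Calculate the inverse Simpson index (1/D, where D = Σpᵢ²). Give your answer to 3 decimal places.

Total N = 34+4+20+1+6+2+11+1+1 = 80, so the proportions are 0.425, 0.05, 0.25, 0.0125, 0.075, 0.025, 0.1375, 0.0125, 0.0125 (working shown to 7 dp, full precision carried).
D = 0.425² + 0.05² + 0.25² + 0.0125² + 0.075² + 0.025² + 0.1375² + 0.0125² + 0.0125² = 0.1806250 + 0.0025000 + 0.0625000 + 0.0001563 + 0.0056250 + 0.0006250 + 0.0189063 + 0.0001563 + 0.0001563 = 0.2712500.
So 1/D = 3.68664, i.e. 3.687 to 3 decimal places.

3.687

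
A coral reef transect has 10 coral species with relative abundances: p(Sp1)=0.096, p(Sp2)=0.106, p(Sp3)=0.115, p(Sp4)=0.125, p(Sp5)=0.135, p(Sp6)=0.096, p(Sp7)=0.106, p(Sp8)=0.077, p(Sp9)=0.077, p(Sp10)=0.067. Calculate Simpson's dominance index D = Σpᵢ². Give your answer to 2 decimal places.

D = 0.096² + 0.106² + 0.115² + 0.125² + 0.135² + 0.096² + 0.106² + 0.077² + 0.077² + 0.067² = 0.0092 + 0.0112 + 0.0132 + 0.0156 + 0.0182 + 0.0092 + 0.0112 + 0.0059 + 0.0059 + 0.0045 = 0.1043 (working shown to 4 dp, full precision carried).
To 2 decimal places, D = 0.10.

0.10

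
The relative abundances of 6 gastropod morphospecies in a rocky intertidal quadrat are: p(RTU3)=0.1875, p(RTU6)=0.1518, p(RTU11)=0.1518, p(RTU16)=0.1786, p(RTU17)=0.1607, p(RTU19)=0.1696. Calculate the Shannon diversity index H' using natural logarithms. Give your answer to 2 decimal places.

Each pᵢ ln pᵢ term (working shown to 4 dp, full precision carried): 0.1875×(-1.6740)=-0.3139, 0.1518×(-1.8852)=-0.2862, 0.1518×(-1.8852)=-0.2862, 0.1786×(-1.7226)=-0.3077, 0.1607×(-1.8282)=-0.2938, 0.1696×(-1.7743)=-0.3009.
Sum = -1.7886, so H' = 1.79.

1.79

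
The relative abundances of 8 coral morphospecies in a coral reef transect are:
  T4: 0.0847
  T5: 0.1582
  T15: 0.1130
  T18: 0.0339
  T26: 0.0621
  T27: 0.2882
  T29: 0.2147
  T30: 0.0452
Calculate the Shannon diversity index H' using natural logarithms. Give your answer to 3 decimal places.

Each pᵢ ln pᵢ term (working shown to 5 dp, full precision carried): 0.0847×(-2.46864)=-0.20909, 0.1582×(-1.84390)=-0.29170, 0.113×(-2.18037)=-0.24638, 0.0339×(-3.38434)=-0.11473, 0.0621×(-2.77901)=-0.17258, 0.2882×(-1.24410)=-0.35855, 0.2147×(-1.53851)=-0.33032, 0.0452×(-3.09666)=-0.13997.
Sum = -1.86332, so H' = 1.863.

1.863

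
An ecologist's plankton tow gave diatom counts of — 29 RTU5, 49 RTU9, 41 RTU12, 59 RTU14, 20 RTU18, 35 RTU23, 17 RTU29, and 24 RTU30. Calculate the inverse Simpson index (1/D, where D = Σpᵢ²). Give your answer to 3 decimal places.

Total N = 29+49+41+59+20+35+17+24 = 274, so the proportions are 0.105839416, 0.178832117, 0.149635036, 0.215328467, 0.072992701, 0.127737226, 0.062043796, 0.087591241 (working shown to 9 dp, full precision carried).
D = 0.105839416² + 0.178832117² + 0.149635036² + 0.215328467² + 0.072992701² + 0.127737226² + 0.062043796² + 0.087591241² = 0.011201982 + 0.031980926 + 0.022390644 + 0.046366349 + 0.005327934 + 0.016316799 + 0.003849433 + 0.007672225 = 0.145106292.
So 1/D = 6.8914999, i.e. 6.891 to 3 decimal places.

6.891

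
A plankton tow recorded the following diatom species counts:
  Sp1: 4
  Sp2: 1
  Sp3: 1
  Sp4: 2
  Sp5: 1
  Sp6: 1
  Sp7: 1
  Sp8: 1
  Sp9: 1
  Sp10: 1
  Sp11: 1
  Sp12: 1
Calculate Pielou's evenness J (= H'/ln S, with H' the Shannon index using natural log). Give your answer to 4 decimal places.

0.9414

Total N = 4+1+1+2+1+1+1+1+1+1+1+1 = 16, so the proportions are 0.25, 0.0625, 0.0625, 0.125, 0.0625, 0.0625, 0.0625, 0.0625, 0.0625, 0.0625, 0.0625, 0.0625 (working shown to 6 dp, full precision carried).
H' = −Σ pᵢ ln pᵢ = −((-0.346574) + (-0.173287) + (-0.173287) + (-0.259930) + (-0.173287) + (-0.173287) + (-0.173287) + (-0.173287) + (-0.173287) + (-0.173287) + (-0.173287) + (-0.173287)) = 2.339372.
With S = 12 species, ln S = 2.484907, so J = 2.339372/2.484907 = 0.941432, i.e. 0.9414 to 4 decimal places.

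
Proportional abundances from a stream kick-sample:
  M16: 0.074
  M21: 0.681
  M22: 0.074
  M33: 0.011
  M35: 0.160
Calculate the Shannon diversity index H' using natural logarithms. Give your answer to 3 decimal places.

0.990

Each pᵢ ln pᵢ term (working shown to 5 dp, full precision carried): 0.074×(-2.60369)=-0.19267, 0.681×(-0.38419)=-0.26164, 0.074×(-2.60369)=-0.19267, 0.011×(-4.50986)=-0.04961, 0.16×(-1.83258)=-0.29321.
Sum = -0.98980, so H' = 0.990.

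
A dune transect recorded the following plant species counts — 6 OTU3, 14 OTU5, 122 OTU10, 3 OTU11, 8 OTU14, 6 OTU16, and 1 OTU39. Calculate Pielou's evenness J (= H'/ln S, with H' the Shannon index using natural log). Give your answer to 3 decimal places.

0.474

Total N = 6+14+122+3+8+6+1 = 160, so the proportions are 0.0375, 0.0875, 0.7625, 0.01875, 0.05, 0.0375, 0.00625 (working shown to 5 dp, full precision carried).
H' = −Σ pᵢ ln pᵢ = −((-0.12313) + (-0.21316) + (-0.20675) + (-0.07456) + (-0.14979) + (-0.12313) + (-0.03172)) = 0.92224.
With S = 7 species, ln S = 1.94591, so J = 0.92224/1.94591 = 0.47394, i.e. 0.474 to 3 decimal places.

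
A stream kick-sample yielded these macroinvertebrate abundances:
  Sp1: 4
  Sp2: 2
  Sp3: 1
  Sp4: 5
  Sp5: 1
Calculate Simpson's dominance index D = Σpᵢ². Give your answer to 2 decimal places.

Total N = 4+2+1+5+1 = 13, so the proportions are 0.3077, 0.1538, 0.0769, 0.3846, 0.0769 (working shown to 4 dp, full precision carried).
D = 0.3077² + 0.1538² + 0.0769² + 0.3846² + 0.0769² = 0.0947 + 0.0237 + 0.0059 + 0.1479 + 0.0059 = 0.2781.
To 2 decimal places, D = 0.28.

0.28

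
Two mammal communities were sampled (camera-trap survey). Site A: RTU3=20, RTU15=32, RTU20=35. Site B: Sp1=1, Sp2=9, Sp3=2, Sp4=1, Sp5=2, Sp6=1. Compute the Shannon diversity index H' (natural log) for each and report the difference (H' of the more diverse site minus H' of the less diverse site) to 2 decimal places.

0.29

Site A: N=87, proportions 0.2299, 0.3678, 0.4023, giving H' = 1.0722 (working shown to 4 dp, full precision carried).
Site B: N=16, proportions 0.0625, 0.5625, 0.125, 0.0625, 0.125, 0.0625, giving H' = 1.3634.
Difference = |1.0722 − 1.3634| = 0.2912, i.e. 0.29 to 2 decimal places.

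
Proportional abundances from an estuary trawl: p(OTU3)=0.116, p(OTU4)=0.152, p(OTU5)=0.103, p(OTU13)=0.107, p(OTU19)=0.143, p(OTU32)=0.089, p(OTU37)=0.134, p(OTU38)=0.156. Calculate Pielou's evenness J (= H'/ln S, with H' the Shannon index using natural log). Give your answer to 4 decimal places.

H' = −Σ pᵢ ln pᵢ = −((-0.249883) + (-0.286349) + (-0.234122) + (-0.239137) + (-0.278122) + (-0.215302) + (-0.269329) + (-0.289832)) = 2.062076 (working shown to 6 dp, full precision carried).
With S = 8 species, ln S = 2.079442, so J = 2.062076/2.079442 = 0.991649, i.e. 0.9916 to 4 decimal places.

0.9916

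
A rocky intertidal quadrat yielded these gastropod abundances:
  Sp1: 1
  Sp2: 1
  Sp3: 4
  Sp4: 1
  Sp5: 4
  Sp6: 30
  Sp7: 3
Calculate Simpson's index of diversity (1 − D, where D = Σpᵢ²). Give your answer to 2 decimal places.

0.51

Total N = 1+1+4+1+4+30+3 = 44, so the proportions are 0.0227, 0.0227, 0.0909, 0.0227, 0.0909, 0.6818, 0.0682 (working shown to 4 dp, full precision carried).
D = 0.0227² + 0.0227² + 0.0909² + 0.0227² + 0.0909² + 0.6818² + 0.0682² = 0.0005 + 0.0005 + 0.0083 + 0.0005 + 0.0083 + 0.4649 + 0.0046 = 0.4876.
So 1 − D = 0.5124, i.e. 0.51 to 2 decimal places.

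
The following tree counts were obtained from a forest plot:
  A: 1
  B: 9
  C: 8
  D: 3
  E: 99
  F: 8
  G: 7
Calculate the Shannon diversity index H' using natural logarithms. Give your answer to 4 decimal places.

Total N = 1+9+8+3+99+8+7 = 135, so the proportions are 0.007407, 0.066667, 0.059259, 0.022222, 0.733333, 0.059259, 0.051852 (working shown to 6 dp, full precision carried).
Each pᵢ ln pᵢ term: 0.007407×(-4.905275)=-0.036335, 0.066667×(-2.708050)=-0.180537, 0.059259×(-2.825833)=-0.167457, 0.022222×(-3.806662)=-0.084592, 0.733333×(-0.310155)=-0.227447, 0.059259×(-2.825833)=-0.167457, 0.051852×(-2.959365)=-0.153449.
Sum = -1.017274, so H' = 1.0173.

1.0173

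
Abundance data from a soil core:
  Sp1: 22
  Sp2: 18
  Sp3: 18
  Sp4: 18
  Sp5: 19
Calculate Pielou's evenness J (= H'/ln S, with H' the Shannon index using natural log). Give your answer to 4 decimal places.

0.9980

Total N = 22+18+18+18+19 = 95, so the proportions are 0.231579, 0.189474, 0.189474, 0.189474, 0.2 (working shown to 6 dp, full precision carried).
H' = −Σ pᵢ ln pᵢ = −((-0.338762) + (-0.315190) + (-0.315190) + (-0.315190) + (-0.321888)) = 1.606221.
With S = 5 species, ln S = 1.609438, so J = 1.606221/1.609438 = 0.998001, i.e. 0.9980 to 4 decimal places.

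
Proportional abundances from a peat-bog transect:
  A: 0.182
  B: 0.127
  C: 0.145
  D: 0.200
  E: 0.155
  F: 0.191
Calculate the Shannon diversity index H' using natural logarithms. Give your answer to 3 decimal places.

1.779

Each pᵢ ln pᵢ term (working shown to 5 dp, full precision carried): 0.182×(-1.70375)=-0.31008, 0.127×(-2.06357)=-0.26207, 0.145×(-1.93102)=-0.28000, 0.2×(-1.60944)=-0.32189, 0.155×(-1.86433)=-0.28897, 0.191×(-1.65548)=-0.31620.
Sum = -1.77921, so H' = 1.779.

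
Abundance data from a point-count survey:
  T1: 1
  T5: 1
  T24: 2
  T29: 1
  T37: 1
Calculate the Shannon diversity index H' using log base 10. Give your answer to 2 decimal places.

Total N = 1+1+2+1+1 = 6, so the proportions are 0.1667, 0.1667, 0.3333, 0.1667, 0.1667 (working shown to 4 dp, full precision carried).
Each pᵢ log₁₀ pᵢ term: 0.1667×(-0.7782)=-0.1297, 0.1667×(-0.7782)=-0.1297, 0.3333×(-0.4771)=-0.1590, 0.1667×(-0.7782)=-0.1297, 0.1667×(-0.7782)=-0.1297.
Sum = -0.6778, so H' = 0.68.

0.68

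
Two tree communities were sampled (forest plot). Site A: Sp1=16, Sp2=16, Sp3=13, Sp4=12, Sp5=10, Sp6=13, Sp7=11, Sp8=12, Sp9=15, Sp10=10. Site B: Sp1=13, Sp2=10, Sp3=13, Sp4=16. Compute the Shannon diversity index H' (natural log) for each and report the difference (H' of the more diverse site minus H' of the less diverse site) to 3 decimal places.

0.916

Site A: N=128, proportions 0.125, 0.125, 0.10156, 0.09375, 0.07812, 0.10156, 0.08594, 0.09375, 0.11719, 0.07812, giving H' = 2.28876 (working shown to 5 dp, full precision carried).
Site B: N=52, proportions 0.25, 0.19231, 0.25, 0.30769, giving H' = 1.37286.
Difference = |2.28876 − 1.37286| = 0.91590, i.e. 0.916 to 3 decimal places.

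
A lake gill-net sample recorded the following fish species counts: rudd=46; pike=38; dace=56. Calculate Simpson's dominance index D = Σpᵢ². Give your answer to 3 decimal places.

0.342

Total N = 46+38+56 = 140, so the proportions are 0.32857, 0.27143, 0.4 (working shown to 5 dp, full precision carried).
D = 0.32857² + 0.27143² + 0.4² = 0.10796 + 0.07367 + 0.16000 = 0.34163.
To 3 decimal places, D = 0.342.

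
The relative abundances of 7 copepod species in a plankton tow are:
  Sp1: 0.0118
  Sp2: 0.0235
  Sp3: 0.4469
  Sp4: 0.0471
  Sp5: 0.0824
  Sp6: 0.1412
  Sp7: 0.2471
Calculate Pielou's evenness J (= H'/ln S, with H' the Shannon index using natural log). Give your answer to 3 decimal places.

0.756

H' = −Σ pᵢ ln pᵢ = −((-0.05239) + (-0.08814) + (-0.35994) + (-0.14391) + (-0.20568) + (-0.27641) + (-0.34544)) = 1.47192 (working shown to 5 dp, full precision carried).
With S = 7 species, ln S = 1.94591, so J = 1.47192/1.94591 = 0.75642, i.e. 0.756 to 3 decimal places.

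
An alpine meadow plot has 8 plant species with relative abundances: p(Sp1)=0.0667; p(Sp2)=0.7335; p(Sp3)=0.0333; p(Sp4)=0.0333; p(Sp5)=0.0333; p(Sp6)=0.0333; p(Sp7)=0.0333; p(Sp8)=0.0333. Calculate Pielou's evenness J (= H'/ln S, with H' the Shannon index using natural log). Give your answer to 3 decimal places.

H' = −Σ pᵢ ln pᵢ = −((-0.18059) + (-0.22733) + (-0.11329) + (-0.11329) + (-0.11329) + (-0.11329) + (-0.11329) + (-0.11329)) = 1.08768 (working shown to 5 dp, full precision carried).
With S = 8 species, ln S = 2.07944, so J = 1.08768/2.07944 = 0.52307, i.e. 0.523 to 3 decimal places.

0.523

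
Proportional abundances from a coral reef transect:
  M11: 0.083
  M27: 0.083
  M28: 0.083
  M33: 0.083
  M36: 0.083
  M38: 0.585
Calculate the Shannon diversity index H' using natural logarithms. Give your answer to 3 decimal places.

1.347

Each pᵢ ln pᵢ term (working shown to 5 dp, full precision carried): 0.083×(-2.48891)=-0.20658, 0.083×(-2.48891)=-0.20658, 0.083×(-2.48891)=-0.20658, 0.083×(-2.48891)=-0.20658, 0.083×(-2.48891)=-0.20658, 0.585×(-0.53614)=-0.31364.
Sum = -1.34654, so H' = 1.347.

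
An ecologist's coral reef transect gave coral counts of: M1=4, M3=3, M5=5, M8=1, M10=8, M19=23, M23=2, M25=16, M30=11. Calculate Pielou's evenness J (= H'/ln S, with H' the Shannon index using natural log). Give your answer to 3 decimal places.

Total N = 4+3+5+1+8+23+2+16+11 = 73, so the proportions are 0.05479, 0.0411, 0.06849, 0.0137, 0.10959, 0.31507, 0.0274, 0.21918, 0.15068 (working shown to 5 dp, full precision carried).
H' = −Σ pᵢ ln pᵢ = −((-0.15913) + (-0.13117) + (-0.18363) + (-0.05877) + (-0.24230) + (-0.36389) + (-0.09856) + (-0.33268) + (-0.28518)) = 1.85533.
With S = 9 species, ln S = 2.19722, so J = 1.85533/2.19722 = 0.84440, i.e. 0.844 to 3 decimal places.

0.844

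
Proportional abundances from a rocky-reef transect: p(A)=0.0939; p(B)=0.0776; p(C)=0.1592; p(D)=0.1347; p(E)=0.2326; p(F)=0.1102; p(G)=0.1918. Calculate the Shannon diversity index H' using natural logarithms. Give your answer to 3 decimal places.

Each pᵢ ln pᵢ term (working shown to 5 dp, full precision carried): 0.0939×(-2.36552)=-0.22212, 0.0776×(-2.55619)=-0.19836, 0.1592×(-1.83759)=-0.29254, 0.1347×(-2.00471)=-0.27003, 0.2326×(-1.45844)=-0.33923, 0.1102×(-2.20546)=-0.24304, 0.1918×(-1.65130)=-0.31672.
Sum = -1.88205, so H' = 1.882.

1.882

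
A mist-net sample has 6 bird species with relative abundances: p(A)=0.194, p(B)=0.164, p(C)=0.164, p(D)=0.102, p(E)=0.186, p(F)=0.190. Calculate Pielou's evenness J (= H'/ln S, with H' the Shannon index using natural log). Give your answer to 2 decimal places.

0.99

H' = −Σ pᵢ ln pᵢ = −((-0.3181) + (-0.2965) + (-0.2965) + (-0.2328) + (-0.3129) + (-0.3155)) = 1.7724 (working shown to 4 dp, full precision carried).
With S = 6 species, ln S = 1.7918, so J = 1.7724/1.7918 = 0.9892, i.e. 0.99 to 2 decimal places.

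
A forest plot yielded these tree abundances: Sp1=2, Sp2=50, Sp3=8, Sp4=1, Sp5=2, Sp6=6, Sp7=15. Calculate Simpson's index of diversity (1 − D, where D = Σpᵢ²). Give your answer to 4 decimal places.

Total N = 2+50+8+1+2+6+15 = 84, so the proportions are 0.02381, 0.595238, 0.095238, 0.011905, 0.02381, 0.071429, 0.178571 (working shown to 6 dp, full precision carried).
D = 0.02381² + 0.595238² + 0.095238² + 0.011905² + 0.02381² + 0.071429² + 0.178571² = 0.000567 + 0.354308 + 0.009070 + 0.000142 + 0.000567 + 0.005102 + 0.031888 = 0.401644.
So 1 − D = 0.598356, i.e. 0.5984 to 4 decimal places.

0.5984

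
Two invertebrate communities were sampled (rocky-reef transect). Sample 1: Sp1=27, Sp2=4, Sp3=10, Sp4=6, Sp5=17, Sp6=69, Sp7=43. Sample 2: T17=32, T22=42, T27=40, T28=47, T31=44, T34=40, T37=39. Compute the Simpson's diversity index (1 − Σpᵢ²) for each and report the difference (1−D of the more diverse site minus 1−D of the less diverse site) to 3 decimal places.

Sample 1: N=176, proportions 0.15341, 0.02273, 0.05682, 0.03409, 0.09659, 0.39205, 0.24432, giving 1−D = 0.74884 (working shown to 5 dp, full precision carried).
Sample 2: N=284, proportions 0.11268, 0.14789, 0.14085, 0.16549, 0.15493, 0.14085, 0.13732, giving 1−D = 0.85551.
Difference = |0.74884 − 0.85551| = 0.10667, i.e. 0.107 to 3 decimal places.

0.107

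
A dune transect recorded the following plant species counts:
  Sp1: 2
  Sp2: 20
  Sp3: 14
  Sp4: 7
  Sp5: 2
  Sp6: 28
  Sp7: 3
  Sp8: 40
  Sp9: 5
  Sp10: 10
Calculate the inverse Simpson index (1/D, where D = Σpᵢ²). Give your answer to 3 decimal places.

5.412

Total N = 2+20+14+7+2+28+3+40+5+10 = 131, so the proportions are 0.0152672, 0.1526718, 0.1068702, 0.0534351, 0.0152672, 0.2137405, 0.0229008, 0.3053435, 0.0381679, 0.0763359 (working shown to 7 dp, full precision carried).
D = 0.0152672² + 0.1526718² + 0.1068702² + 0.0534351² + 0.0152672² + 0.2137405² + 0.0229008² + 0.3053435² + 0.0381679² + 0.0763359² = 0.0002331 + 0.0233087 + 0.0114212 + 0.0028553 + 0.0002331 + 0.0456850 + 0.0005244 + 0.0932347 + 0.0014568 + 0.0058272 = 0.1847794.
So 1/D = 5.41186, i.e. 5.412 to 3 decimal places.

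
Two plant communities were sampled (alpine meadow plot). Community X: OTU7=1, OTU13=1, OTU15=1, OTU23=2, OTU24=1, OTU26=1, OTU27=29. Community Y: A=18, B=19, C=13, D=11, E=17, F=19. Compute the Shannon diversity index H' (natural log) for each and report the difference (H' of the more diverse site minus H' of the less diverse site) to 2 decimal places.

Community X: N=36, proportions 0.02778, 0.02778, 0.02778, 0.05556, 0.02778, 0.02778, 0.80556, giving H' = 0.83247 (working shown to 5 dp, full precision carried).
Community Y: N=97, proportions 0.18557, 0.19588, 0.13402, 0.1134, 0.17526, 0.19588, giving H' = 1.77264.
Difference = |0.83247 − 1.77264| = 0.94017, i.e. 0.94 to 2 decimal places.

0.94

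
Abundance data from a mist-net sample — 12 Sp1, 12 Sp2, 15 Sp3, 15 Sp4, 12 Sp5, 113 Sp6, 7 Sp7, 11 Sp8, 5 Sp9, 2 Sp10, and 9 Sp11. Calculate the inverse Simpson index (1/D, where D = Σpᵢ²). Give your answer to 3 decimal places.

Total N = 12+12+15+15+12+113+7+11+5+2+9 = 213, so the proportions are 0.056338, 0.056338, 0.0704225, 0.0704225, 0.056338, 0.5305164, 0.0328638, 0.0516432, 0.0234742, 0.0093897, 0.0422535 (working shown to 7 dp, full precision carried).
D = 0.056338² + 0.056338² + 0.0704225² + 0.0704225² + 0.056338² + 0.5305164² + 0.0328638² + 0.0516432² + 0.0234742² + 0.0093897² + 0.0422535² = 0.0031740 + 0.0031740 + 0.0049593 + 0.0049593 + 0.0031740 + 0.2814477 + 0.0010800 + 0.0026670 + 0.0005510 + 0.0000882 + 0.0017854 = 0.3070599.
So 1/D = 3.25669, i.e. 3.257 to 3 decimal places.

3.257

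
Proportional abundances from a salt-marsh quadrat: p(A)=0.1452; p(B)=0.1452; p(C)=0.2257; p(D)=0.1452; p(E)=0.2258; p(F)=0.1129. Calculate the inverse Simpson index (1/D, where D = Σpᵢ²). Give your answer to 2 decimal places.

D = 0.1452² + 0.1452² + 0.2257² + 0.1452² + 0.2258² + 0.1129² = 0.021083 + 0.021083 + 0.050940 + 0.021083 + 0.050986 + 0.012746 = 0.177922 (working shown to 6 dp, full precision carried).
So 1/D = 5.6205, i.e. 5.62 to 2 decimal places.

5.62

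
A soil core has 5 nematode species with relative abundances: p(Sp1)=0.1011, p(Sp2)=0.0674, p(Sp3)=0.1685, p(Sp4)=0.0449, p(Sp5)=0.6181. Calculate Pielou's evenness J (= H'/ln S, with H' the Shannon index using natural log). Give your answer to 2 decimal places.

0.71

H' = −Σ pᵢ ln pᵢ = −((-0.2317) + (-0.1818) + (-0.3001) + (-0.1393) + (-0.2974)) = 1.1502 (working shown to 4 dp, full precision carried).
With S = 5 species, ln S = 1.6094, so J = 1.1502/1.6094 = 0.7147, i.e. 0.71 to 2 decimal places.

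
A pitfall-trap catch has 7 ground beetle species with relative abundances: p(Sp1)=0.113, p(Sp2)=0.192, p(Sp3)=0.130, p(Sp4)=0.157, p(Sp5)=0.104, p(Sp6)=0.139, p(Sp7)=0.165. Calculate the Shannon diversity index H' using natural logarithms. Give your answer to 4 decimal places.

Each pᵢ ln pᵢ term (working shown to 6 dp, full precision carried): 0.113×(-2.180367)=-0.246382, 0.192×(-1.650260)=-0.316850, 0.13×(-2.040221)=-0.265229, 0.157×(-1.851509)=-0.290687, 0.104×(-2.263364)=-0.235390, 0.139×(-1.973281)=-0.274286, 0.165×(-1.801810)=-0.297299.
Sum = -1.926122, so H' = 1.9261.

1.9261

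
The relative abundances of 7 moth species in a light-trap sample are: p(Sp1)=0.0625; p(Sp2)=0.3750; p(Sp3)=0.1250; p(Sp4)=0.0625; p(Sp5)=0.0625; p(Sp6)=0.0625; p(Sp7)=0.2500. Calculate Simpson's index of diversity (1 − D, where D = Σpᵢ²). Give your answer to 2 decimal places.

D = 0.0625² + 0.375² + 0.125² + 0.0625² + 0.0625² + 0.0625² + 0.25² = 0.0039 + 0.1406 + 0.0156 + 0.0039 + 0.0039 + 0.0039 + 0.0625 = 0.2344 (working shown to 4 dp, full precision carried).
So 1 − D = 0.7656, i.e. 0.77 to 2 decimal places.

0.77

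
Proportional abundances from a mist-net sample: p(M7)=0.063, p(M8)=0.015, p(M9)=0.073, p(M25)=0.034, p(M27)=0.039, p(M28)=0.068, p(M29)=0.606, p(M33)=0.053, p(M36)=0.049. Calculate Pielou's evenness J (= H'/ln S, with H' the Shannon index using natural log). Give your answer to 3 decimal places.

0.664

H' = −Σ pᵢ ln pᵢ = −((-0.17417) + (-0.06300) + (-0.19106) + (-0.11497) + (-0.12652) + (-0.18280) + (-0.30353) + (-0.15569) + (-0.14778)) = 1.45952 (working shown to 5 dp, full precision carried).
With S = 9 species, ln S = 2.19722, so J = 1.45952/2.19722 = 0.66426, i.e. 0.664 to 3 decimal places.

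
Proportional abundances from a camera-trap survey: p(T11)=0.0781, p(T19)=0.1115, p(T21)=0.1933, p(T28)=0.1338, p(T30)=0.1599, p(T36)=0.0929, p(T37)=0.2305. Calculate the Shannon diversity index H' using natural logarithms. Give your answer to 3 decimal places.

Each pᵢ ln pᵢ term (working shown to 5 dp, full precision carried): 0.0781×(-2.54977)=-0.19914, 0.1115×(-2.19373)=-0.24460, 0.1933×(-1.64351)=-0.31769, 0.1338×(-2.01141)=-0.26913, 0.1599×(-1.83321)=-0.29313, 0.0929×(-2.37623)=-0.22075, 0.2305×(-1.46750)=-0.33826.
Sum = -1.88270, so H' = 1.883.

1.883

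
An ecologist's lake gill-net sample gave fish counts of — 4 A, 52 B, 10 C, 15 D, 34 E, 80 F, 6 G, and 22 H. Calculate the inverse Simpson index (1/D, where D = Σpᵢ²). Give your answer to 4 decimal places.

Total N = 4+52+10+15+34+80+6+22 = 223, so the proportions are 0.01793722, 0.23318386, 0.04484305, 0.06726457, 0.15246637, 0.35874439, 0.02690583, 0.09865471 (working shown to 8 dp, full precision carried).
D = 0.01793722² + 0.23318386² + 0.04484305² + 0.06726457² + 0.15246637² + 0.35874439² + 0.02690583² + 0.09865471² = 0.00032174 + 0.05437471 + 0.00201090 + 0.00452452 + 0.02324599 + 0.12869754 + 0.00072392 + 0.00973275 = 0.22363209.
So 1/D = 4.471630, i.e. 4.4716 to 4 decimal places.

4.4716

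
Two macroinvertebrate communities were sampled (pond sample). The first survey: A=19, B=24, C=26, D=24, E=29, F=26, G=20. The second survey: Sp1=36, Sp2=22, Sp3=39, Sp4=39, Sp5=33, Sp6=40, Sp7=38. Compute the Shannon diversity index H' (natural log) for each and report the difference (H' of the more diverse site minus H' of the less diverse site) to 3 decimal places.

0.006

The first survey: N=168, proportions 0.1131, 0.14286, 0.15476, 0.14286, 0.17262, 0.15476, 0.11905, giving H' = 1.93659 (working shown to 5 dp, full precision carried).
The second survey: N=247, proportions 0.14575, 0.08907, 0.15789, 0.15789, 0.1336, 0.16194, 0.15385, giving H' = 1.93070.
Difference = |1.93659 − 1.93070| = 0.00589, i.e. 0.006 to 3 decimal places.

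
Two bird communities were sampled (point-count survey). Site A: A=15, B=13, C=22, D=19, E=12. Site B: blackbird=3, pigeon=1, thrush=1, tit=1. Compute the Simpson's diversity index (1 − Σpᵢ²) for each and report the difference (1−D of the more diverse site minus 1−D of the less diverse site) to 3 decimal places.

Site A: N=81, proportions 0.18519, 0.16049, 0.2716, 0.23457, 0.14815, giving 1−D = 0.78921 (working shown to 5 dp, full precision carried).
Site B: N=6, proportions 0.5, 0.16667, 0.16667, 0.16667, giving 1−D = 0.66667.
Difference = |0.78921 − 0.66667| = 0.12254, i.e. 0.123 to 3 decimal places.

0.123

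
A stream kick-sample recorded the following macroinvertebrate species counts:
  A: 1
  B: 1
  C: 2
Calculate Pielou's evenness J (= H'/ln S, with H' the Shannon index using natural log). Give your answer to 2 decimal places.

Total N = 1+1+2 = 4, so the proportions are 0.25, 0.25, 0.5 (working shown to 4 dp, full precision carried).
H' = −Σ pᵢ ln pᵢ = −((-0.3466) + (-0.3466) + (-0.3466)) = 1.0397.
With S = 3 species, ln S = 1.0986, so J = 1.0397/1.0986 = 0.9464, i.e. 0.95 to 2 decimal places.

0.95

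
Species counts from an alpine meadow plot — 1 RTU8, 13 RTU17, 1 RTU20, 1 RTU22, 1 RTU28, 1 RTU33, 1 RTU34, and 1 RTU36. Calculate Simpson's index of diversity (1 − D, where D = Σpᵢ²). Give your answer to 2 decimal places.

Total N = 1+13+1+1+1+1+1+1 = 20, so the proportions are 0.05, 0.65, 0.05, 0.05, 0.05, 0.05, 0.05, 0.05 (working shown to 4 dp, full precision carried).
D = 0.05² + 0.65² + 0.05² + 0.05² + 0.05² + 0.05² + 0.05² + 0.05² = 0.0025 + 0.4225 + 0.0025 + 0.0025 + 0.0025 + 0.0025 + 0.0025 + 0.0025 = 0.4400.
So 1 − D = 0.5600, i.e. 0.56 to 2 decimal places.

0.56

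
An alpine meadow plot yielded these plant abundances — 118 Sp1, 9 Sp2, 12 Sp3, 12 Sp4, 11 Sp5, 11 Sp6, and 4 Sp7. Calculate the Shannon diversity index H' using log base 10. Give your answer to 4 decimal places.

0.5288

Total N = 118+9+12+12+11+11+4 = 177, so the proportions are 0.666667, 0.050847, 0.067797, 0.067797, 0.062147, 0.062147, 0.022599 (working shown to 6 dp, full precision carried).
Each pᵢ log₁₀ pᵢ term: 0.666667×(-0.176091)=-0.117394, 0.050847×(-1.293731)=-0.065783, 0.067797×(-1.168792)=-0.079240, 0.067797×(-1.168792)=-0.079240, 0.062147×(-1.206581)=-0.074985, 0.062147×(-1.206581)=-0.074985, 0.022599×(-1.645913)=-0.037196.
Sum = -0.528824, so H' = 0.5288.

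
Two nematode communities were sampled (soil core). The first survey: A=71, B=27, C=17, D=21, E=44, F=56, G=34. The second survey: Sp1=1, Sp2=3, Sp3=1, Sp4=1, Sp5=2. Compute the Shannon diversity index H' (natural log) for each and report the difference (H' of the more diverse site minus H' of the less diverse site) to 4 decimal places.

The first survey: N=270, proportions 0.262963, 0.1, 0.062963, 0.077778, 0.162963, 0.207407, 0.125926, giving H' = 1.837097 (working shown to 6 dp, full precision carried).
The second survey: N=8, proportions 0.125, 0.375, 0.125, 0.125, 0.25, giving H' = 1.494175.
Difference = |1.837097 − 1.494175| = 0.342922, i.e. 0.3429 to 4 decimal places.

0.3429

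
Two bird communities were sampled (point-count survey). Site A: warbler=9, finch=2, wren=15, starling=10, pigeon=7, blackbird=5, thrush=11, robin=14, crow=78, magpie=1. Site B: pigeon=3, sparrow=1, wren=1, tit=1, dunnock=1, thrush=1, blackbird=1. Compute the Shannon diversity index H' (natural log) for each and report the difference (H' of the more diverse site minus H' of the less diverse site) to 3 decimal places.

Site A: N=152, proportions 0.05921, 0.01316, 0.09868, 0.06579, 0.04605, 0.03289, 0.07237, 0.09211, 0.51316, 0.00658, giving H' = 1.67109 (working shown to 5 dp, full precision carried).
Site B: N=9, proportions 0.33333, 0.11111, 0.11111, 0.11111, 0.11111, 0.11111, 0.11111, giving H' = 1.83102.
Difference = |1.67109 − 1.83102| = 0.15993, i.e. 0.160 to 3 decimal places.

0.160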